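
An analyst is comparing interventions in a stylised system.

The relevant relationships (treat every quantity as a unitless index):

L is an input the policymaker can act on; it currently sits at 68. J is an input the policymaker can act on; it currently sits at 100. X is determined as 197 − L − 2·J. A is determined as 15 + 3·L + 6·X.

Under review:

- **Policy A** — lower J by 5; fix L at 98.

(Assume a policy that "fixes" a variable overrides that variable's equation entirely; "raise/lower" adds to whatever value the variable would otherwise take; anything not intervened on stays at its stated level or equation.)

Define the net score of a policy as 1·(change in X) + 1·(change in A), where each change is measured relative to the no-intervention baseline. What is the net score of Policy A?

-50

Baseline:
  L = 68
  J = 100
  X = 197 − 68 − 2·100 = -71
  A = 15 + 3·68 + 6·(-71) = -207
Policy A (J − 5, L := 98):
  L = 98
  J = 100 − 5 = 95
  X = 197 − 98 − 2·95 = -91
  A = 15 + 3·98 + 6·(-91) = -237
ΔX = -91 − (-71) = -20; ΔA = -237 − (-207) = -30
Score = 1·(-20) + 1·(-30) = -50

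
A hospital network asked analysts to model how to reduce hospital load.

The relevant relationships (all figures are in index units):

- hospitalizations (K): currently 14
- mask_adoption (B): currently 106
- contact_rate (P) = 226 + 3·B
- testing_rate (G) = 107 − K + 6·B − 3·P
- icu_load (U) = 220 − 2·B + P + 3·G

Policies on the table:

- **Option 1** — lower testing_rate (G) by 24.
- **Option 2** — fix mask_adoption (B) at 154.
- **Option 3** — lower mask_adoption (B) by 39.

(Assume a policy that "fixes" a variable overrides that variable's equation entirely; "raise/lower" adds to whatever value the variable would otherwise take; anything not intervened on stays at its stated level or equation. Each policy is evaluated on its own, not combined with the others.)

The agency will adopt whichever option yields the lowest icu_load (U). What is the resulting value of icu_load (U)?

-2541

Option 1 (G − 24):
  K = 14
  B = 106
  P = 226 + 3·106 = 544
  G = 107 − 14 + 6·106 − 3·544 (−24 from intervention) = -927
  U = 220 − 2·106 + 544 + 3·(-927) = -2229
Option 2 (B := 154):
  K = 14
  B = 154
  P = 226 + 3·154 = 688
  G = 107 − 14 + 6·154 − 3·688 = -1047
  U = 220 − 2·154 + 688 + 3·(-1047) = -2541
Option 3 (B − 39):
  K = 14
  B = 106 − 39 = 67
  P = 226 + 3·67 = 427
  G = 107 − 14 + 6·67 − 3·427 = -786
  U = 220 − 2·67 + 427 + 3·(-786) = -1845
Comparing — Option 1: U=-2229, Option 2: U=-2541, Option 3: U=-1845. Lowest is -2541 (Option 2).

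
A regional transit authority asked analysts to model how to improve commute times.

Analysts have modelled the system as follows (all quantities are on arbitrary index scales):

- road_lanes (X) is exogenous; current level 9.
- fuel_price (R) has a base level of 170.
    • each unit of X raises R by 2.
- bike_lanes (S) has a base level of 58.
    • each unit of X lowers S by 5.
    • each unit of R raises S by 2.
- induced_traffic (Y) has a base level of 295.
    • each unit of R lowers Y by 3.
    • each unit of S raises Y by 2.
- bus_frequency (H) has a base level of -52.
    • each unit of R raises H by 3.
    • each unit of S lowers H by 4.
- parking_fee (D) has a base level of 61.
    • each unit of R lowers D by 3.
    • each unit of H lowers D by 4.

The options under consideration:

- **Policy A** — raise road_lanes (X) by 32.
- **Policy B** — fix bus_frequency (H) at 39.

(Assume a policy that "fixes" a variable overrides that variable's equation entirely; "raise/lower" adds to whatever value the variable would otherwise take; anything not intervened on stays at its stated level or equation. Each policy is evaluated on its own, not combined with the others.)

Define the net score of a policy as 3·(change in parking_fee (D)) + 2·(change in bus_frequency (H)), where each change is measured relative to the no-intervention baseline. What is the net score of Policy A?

-3776

Baseline:
  X = 9
  R = 170 + 2·9 = 188
  S = 58 − 5·9 + 2·188 = 389
  H = -52 + 3·188 − 4·389 = -1044
  D = 61 − 3·188 − 4·(-1044) = 3673
Policy A (X + 32):
  X = 9 + 32 = 41
  R = 170 + 2·41 = 252
  S = 58 − 5·41 + 2·252 = 357
  H = -52 + 3·252 − 4·357 = -724
  D = 61 − 3·252 − 4·(-724) = 2201
ΔD = 2201 − 3673 = -1472; ΔH = -724 − (-1044) = 320
Score = 3·(-1472) + 2·320 = -3776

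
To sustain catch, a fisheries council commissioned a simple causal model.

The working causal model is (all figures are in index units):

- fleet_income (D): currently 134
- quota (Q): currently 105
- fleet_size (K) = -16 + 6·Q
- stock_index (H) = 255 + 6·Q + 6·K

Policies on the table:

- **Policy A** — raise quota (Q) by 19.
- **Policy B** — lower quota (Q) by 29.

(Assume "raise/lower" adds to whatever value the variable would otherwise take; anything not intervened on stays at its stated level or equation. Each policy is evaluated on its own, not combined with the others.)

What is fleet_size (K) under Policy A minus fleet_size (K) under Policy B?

288

Policy A (Q + 19):
  Q = 105 + 19 = 124
  K = -16 + 6·124 = 728
Policy B (Q − 29):
  Q = 105 − 29 = 76
  K = -16 + 6·76 = 440
K: 728 − 440 = 288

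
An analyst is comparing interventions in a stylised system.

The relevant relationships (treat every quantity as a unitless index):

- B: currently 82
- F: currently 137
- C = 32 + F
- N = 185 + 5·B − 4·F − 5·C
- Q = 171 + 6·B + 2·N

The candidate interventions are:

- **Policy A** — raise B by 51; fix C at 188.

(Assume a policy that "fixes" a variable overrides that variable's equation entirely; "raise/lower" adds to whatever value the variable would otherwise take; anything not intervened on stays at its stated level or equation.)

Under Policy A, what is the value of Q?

Policy A (B + 51, C := 188):
  B = 82 + 51 = 133
  F = 137
  C = 188
  N = 185 + 5·133 − 4·137 − 5·188 = -638
  Q = 171 + 6·133 + 2·(-638) = -307

-307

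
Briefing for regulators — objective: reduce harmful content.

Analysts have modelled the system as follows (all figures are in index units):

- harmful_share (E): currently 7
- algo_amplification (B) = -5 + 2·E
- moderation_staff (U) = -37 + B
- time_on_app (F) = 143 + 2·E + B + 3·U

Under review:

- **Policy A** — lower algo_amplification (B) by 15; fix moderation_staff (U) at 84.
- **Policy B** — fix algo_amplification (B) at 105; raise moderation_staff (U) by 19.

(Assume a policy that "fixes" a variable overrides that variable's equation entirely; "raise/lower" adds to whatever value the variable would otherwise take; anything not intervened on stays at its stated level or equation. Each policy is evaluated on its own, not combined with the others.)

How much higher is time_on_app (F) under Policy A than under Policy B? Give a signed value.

Policy A (B − 15, U := 84):
  E = 7
  B = -5 + 2·7 (−15 from intervention) = -6
  U = 84
  F = 143 + 2·7 + (-6) + 3·84 = 403
Policy B (B := 105, U + 19):
  E = 7
  B = 105
  U = -37 + 105 (+19 from intervention) = 87
  F = 143 + 2·7 + 105 + 3·87 = 523
F: 403 − 523 = -120

-120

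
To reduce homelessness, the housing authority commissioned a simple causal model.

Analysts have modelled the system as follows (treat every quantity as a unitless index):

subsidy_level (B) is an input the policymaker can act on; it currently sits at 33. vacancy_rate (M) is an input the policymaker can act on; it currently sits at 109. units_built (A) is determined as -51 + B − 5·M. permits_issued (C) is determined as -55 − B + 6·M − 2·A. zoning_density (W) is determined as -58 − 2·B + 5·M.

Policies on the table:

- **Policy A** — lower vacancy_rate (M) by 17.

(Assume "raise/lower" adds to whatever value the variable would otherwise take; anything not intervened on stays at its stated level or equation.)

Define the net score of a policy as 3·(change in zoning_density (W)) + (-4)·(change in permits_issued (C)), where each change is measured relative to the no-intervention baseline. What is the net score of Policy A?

Baseline:
  B = 33
  M = 109
  A = -51 + 33 − 5·109 = -563
  C = -55 − 33 + 6·109 − 2·(-563) = 1692
  W = -58 − 2·33 + 5·109 = 421
Policy A (M − 17):
  B = 33
  M = 109 − 17 = 92
  A = -51 + 33 − 5·92 = -478
  C = -55 − 33 + 6·92 − 2·(-478) = 1420
  W = -58 − 2·33 + 5·92 = 336
ΔW = 336 − 421 = -85; ΔC = 1420 − 1692 = -272
Score = 3·(-85) + (-4)·(-272) = 833

833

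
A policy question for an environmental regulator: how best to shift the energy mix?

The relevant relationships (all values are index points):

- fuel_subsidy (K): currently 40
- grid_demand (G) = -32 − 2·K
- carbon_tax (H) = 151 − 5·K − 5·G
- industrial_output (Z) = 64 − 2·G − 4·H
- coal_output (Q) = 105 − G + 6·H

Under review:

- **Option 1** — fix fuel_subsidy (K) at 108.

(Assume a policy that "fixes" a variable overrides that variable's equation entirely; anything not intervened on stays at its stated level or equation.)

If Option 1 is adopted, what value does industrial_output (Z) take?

-2844

Option 1 (K := 108):
  K = 108
  G = -32 − 2·108 = -248
  H = 151 − 5·108 − 5·(-248) = 851
  Z = 64 − 2·(-248) − 4·851 = -2844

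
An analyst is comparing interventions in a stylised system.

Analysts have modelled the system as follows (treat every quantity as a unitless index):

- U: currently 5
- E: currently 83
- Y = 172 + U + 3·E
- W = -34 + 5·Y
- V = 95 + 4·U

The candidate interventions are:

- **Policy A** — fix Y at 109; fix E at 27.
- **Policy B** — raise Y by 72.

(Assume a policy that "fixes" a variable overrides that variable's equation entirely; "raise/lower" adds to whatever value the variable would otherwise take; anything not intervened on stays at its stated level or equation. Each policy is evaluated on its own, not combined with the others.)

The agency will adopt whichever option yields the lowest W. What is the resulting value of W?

Policy A (Y := 109, E := 27):
  U = 5
  E = 27
  Y = 109
  W = -34 + 5·109 = 511
Policy B (Y + 72):
  U = 5
  E = 83
  Y = 172 + 5 + 3·83 (+72 from intervention) = 498
  W = -34 + 5·498 = 2456
Comparing — Policy A: W=511, Policy B: W=2456. Lowest is 511 (Policy A).

511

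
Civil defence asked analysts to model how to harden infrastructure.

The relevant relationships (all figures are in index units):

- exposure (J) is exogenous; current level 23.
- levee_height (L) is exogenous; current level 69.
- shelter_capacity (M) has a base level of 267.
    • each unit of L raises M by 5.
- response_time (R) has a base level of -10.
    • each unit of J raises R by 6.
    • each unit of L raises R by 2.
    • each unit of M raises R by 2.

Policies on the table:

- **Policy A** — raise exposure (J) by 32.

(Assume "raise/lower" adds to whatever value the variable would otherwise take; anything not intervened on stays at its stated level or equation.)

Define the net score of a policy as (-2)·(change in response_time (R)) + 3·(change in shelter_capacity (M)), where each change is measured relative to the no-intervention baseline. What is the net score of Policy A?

Baseline:
  J = 23
  L = 69
  M = 267 + 5·69 = 612
  R = -10 + 6·23 + 2·69 + 2·612 = 1490
Policy A (J + 32):
  J = 23 + 32 = 55
  L = 69
  M = 267 + 5·69 = 612
  R = -10 + 6·55 + 2·69 + 2·612 = 1682
ΔR = 1682 − 1490 = 192; ΔM = 612 − 612 = 0
Score = (-2)·192 + 3·0 = -384

-384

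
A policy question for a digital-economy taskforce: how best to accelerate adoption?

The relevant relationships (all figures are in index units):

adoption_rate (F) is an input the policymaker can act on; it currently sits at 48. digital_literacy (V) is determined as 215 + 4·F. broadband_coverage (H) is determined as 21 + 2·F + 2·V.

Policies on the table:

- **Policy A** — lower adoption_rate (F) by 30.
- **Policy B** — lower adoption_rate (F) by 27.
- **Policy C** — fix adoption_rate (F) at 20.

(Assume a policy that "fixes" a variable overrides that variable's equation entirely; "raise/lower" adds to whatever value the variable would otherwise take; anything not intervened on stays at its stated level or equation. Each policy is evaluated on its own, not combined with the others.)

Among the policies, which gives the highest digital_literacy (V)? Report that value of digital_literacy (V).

299

Policy A (F − 30):
  F = 48 − 30 = 18
  V = 215 + 4·18 = 287
Policy B (F − 27):
  F = 48 − 27 = 21
  V = 215 + 4·21 = 299
Policy C (F := 20):
  F = 20
  V = 215 + 4·20 = 295
Comparing — Policy A: V=287, Policy B: V=299, Policy C: V=295. Highest is 299 (Policy B).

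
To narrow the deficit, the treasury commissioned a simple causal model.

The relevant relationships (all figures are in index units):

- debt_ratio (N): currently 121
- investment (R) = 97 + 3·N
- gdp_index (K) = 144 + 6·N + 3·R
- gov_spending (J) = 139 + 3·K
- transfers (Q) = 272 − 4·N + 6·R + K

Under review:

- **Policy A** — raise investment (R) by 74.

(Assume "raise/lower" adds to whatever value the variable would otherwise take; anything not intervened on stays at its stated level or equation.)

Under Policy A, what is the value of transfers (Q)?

5464

Policy A (R + 74):
  N = 121
  R = 97 + 3·121 (+74 from intervention) = 534
  K = 144 + 6·121 + 3·534 = 2472
  Q = 272 − 4·121 + 6·534 + 2472 = 5464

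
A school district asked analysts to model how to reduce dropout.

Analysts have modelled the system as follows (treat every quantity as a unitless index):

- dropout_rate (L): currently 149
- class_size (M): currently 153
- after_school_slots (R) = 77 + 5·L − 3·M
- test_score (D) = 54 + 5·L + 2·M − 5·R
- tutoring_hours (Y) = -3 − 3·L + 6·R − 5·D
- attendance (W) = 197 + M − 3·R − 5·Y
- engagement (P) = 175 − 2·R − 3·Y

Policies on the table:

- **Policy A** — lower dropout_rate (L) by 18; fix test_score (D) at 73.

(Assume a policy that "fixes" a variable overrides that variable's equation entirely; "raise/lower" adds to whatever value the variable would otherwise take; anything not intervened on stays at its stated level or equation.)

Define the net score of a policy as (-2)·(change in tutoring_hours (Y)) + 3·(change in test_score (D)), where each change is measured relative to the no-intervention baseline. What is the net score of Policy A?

Baseline:
  L = 149
  M = 153
  R = 77 + 5·149 − 3·153 = 363
  D = 54 + 5·149 + 2·153 − 5·363 = -710
  Y = -3 − 3·149 + 6·363 − 5·(-710) = 5278
Policy A (L − 18, D := 73):
  L = 149 − 18 = 131
  M = 153
  R = 77 + 5·131 − 3·153 = 273
  D = 73
  Y = -3 − 3·131 + 6·273 − 5·73 = 877
ΔY = 877 − 5278 = -4401; ΔD = 73 − (-710) = 783
Score = (-2)·(-4401) + 3·783 = 11151

11151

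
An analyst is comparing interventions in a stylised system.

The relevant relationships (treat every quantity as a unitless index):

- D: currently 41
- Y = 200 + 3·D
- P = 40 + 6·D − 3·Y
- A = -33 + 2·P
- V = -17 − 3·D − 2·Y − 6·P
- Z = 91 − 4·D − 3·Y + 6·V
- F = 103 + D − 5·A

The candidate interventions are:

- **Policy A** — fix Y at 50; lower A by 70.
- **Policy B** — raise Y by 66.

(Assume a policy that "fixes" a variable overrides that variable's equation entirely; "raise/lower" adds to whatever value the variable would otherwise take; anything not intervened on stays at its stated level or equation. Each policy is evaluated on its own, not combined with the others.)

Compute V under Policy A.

Policy A (Y := 50, A − 70):
  D = 41
  Y = 50
  P = 40 + 6·41 − 3·50 = 136
  V = -17 − 3·41 − 2·50 − 6·136 = -1056

-1056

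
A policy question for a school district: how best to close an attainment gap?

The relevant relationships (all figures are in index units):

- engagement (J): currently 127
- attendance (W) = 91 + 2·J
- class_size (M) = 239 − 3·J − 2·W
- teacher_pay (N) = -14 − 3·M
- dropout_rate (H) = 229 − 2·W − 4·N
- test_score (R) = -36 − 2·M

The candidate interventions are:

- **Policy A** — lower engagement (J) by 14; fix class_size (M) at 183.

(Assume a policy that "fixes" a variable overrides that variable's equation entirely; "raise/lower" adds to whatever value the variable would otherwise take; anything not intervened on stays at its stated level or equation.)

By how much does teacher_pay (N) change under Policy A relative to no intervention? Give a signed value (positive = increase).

-3045

Baseline:
  J = 127
  W = 91 + 2·127 = 345
  M = 239 − 3·127 − 2·345 = -832
  N = -14 − 3·(-832) = 2482
Policy A (J − 14, M := 183):
  J = 127 − 14 = 113
  W = 91 + 2·113 = 317
  M = 183
  N = -14 − 3·183 = -563
Change in N: -563 − 2482 = -3045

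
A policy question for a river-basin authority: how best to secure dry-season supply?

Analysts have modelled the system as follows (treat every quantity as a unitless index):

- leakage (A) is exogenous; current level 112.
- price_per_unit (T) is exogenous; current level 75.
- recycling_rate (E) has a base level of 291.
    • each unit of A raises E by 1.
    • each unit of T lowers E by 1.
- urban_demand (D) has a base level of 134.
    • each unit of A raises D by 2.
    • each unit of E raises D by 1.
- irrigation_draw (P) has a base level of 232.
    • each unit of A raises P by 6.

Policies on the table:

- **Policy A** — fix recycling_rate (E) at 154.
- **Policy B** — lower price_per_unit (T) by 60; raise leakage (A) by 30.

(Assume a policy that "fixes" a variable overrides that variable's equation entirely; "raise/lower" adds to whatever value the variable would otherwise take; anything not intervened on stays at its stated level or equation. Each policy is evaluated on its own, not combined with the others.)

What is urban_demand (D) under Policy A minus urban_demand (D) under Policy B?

Policy A (E := 154):
  A = 112
  T = 75
  E = 154
  D = 134 + 2·112 + 154 = 512
Policy B (T − 60, A + 30):
  A = 112 + 30 = 142
  T = 75 − 60 = 15
  E = 291 + 142 − 15 = 418
  D = 134 + 2·142 + 418 = 836
D: 512 − 836 = -324

-324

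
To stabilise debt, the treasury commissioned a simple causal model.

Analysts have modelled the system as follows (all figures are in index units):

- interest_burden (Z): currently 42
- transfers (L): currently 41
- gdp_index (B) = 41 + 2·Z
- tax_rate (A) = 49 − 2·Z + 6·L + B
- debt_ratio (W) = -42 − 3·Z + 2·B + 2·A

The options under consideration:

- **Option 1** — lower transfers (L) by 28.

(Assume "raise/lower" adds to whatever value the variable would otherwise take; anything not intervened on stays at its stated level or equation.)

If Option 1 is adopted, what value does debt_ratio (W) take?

418

Option 1 (L − 28):
  Z = 42
  L = 41 − 28 = 13
  B = 41 + 2·42 = 125
  A = 49 − 2·42 + 6·13 + 125 = 168
  W = -42 − 3·42 + 2·125 + 2·168 = 418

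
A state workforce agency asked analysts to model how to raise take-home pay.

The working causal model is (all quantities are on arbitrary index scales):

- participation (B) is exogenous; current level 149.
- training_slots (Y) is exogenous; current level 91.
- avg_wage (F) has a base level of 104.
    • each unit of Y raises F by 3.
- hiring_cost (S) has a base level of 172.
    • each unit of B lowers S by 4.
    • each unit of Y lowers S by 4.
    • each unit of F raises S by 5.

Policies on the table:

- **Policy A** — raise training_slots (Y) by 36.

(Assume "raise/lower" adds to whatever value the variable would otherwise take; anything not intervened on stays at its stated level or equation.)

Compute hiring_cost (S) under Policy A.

Policy A (Y + 36):
  B = 149
  Y = 91 + 36 = 127
  F = 104 + 3·127 = 485
  S = 172 − 4·149 − 4·127 + 5·485 = 1493

1493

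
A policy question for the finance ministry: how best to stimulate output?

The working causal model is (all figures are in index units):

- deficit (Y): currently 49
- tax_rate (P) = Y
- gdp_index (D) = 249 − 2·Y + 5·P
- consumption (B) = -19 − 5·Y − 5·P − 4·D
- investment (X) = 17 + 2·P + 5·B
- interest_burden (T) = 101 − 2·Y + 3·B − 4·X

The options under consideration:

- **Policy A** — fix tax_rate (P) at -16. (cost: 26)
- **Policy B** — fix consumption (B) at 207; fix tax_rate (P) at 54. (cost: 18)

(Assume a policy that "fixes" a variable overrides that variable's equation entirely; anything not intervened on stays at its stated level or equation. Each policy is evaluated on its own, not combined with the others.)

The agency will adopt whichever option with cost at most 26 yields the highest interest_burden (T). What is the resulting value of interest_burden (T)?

Policy A (P := -16):
  Y = 49
  P = -16
  D = 249 − 2·49 + 5·(-16) = 71
  B = -19 − 5·49 − 5·(-16) − 4·71 = -468
  X = 17 + 2·(-16) + 5·(-468) = -2355
  T = 101 − 2·49 + 3·(-468) − 4·(-2355) = 8019
Policy B (B := 207, P := 54):
  Y = 49
  P = 54
  D = 249 − 2·49 + 5·54 = 421
  B = 207
  X = 17 + 2·54 + 5·207 = 1160
  T = 101 − 2·49 + 3·207 − 4·1160 = -4016
Comparing — Policy A: T=8019, Policy B: T=-4016. Highest is 8019 (Policy A).

8019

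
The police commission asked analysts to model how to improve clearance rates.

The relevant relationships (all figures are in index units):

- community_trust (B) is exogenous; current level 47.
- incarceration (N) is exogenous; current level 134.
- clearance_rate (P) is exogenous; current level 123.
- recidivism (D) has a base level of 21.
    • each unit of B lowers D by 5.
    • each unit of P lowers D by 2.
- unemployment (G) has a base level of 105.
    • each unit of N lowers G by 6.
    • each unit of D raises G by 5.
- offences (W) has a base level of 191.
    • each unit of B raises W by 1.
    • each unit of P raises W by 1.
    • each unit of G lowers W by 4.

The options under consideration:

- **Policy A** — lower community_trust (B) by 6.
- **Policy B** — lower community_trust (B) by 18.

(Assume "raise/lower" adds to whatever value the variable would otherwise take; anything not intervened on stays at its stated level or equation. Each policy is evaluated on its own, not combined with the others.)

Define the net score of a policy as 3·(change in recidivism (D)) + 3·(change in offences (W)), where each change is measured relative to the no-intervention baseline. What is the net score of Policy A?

Baseline:
  B = 47
  N = 134
  P = 123
  D = 21 − 5·47 − 2·123 = -460
  G = 105 − 6·134 + 5·(-460) = -2999
  W = 191 + 47 + 123 − 4·(-2999) = 12357
Policy A (B − 6):
  B = 47 − 6 = 41
  N = 134
  P = 123
  D = 21 − 5·41 − 2·123 = -430
  G = 105 − 6·134 + 5·(-430) = -2849
  W = 191 + 41 + 123 − 4·(-2849) = 11751
ΔD = -430 − (-460) = 30; ΔW = 11751 − 12357 = -606
Score = 3·30 + 3·(-606) = -1728

-1728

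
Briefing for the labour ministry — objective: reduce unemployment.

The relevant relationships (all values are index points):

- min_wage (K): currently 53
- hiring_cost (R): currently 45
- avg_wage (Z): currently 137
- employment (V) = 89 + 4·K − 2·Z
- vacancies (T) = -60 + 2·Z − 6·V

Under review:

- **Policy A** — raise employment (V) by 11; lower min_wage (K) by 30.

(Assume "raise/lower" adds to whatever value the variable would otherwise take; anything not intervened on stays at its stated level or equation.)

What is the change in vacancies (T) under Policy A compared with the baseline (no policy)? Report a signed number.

654

Baseline:
  K = 53
  Z = 137
  V = 89 + 4·53 − 2·137 = 27
  T = -60 + 2·137 − 6·27 = 52
Policy A (V + 11, K − 30):
  K = 53 − 30 = 23
  Z = 137
  V = 89 + 4·23 − 2·137 (+11 from intervention) = -82
  T = -60 + 2·137 − 6·(-82) = 706
Change in T: 706 − 52 = 654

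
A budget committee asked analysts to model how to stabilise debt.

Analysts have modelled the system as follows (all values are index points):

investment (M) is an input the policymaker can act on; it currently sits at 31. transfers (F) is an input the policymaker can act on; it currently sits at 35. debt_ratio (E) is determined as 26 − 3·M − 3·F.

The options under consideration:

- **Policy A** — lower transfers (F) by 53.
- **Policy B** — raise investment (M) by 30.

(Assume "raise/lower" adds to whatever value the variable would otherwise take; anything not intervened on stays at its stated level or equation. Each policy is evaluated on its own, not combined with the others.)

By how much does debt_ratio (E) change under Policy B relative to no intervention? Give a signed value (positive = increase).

-90

Baseline:
  M = 31
  F = 35
  E = 26 − 3·31 − 3·35 = -172
Policy B (M + 30):
  M = 31 + 30 = 61
  F = 35
  E = 26 − 3·61 − 3·35 = -262
Change in E: -262 − (-172) = -90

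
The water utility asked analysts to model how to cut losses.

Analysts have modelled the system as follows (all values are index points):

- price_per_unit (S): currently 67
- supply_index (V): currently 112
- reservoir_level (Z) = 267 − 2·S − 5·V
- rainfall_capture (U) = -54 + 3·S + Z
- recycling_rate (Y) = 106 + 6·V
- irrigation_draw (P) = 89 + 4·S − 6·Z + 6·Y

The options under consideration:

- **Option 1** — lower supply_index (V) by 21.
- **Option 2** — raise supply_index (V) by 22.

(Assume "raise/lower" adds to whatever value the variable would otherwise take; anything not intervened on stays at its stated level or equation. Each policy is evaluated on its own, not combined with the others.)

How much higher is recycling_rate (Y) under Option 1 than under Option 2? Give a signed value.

Option 1 (V − 21):
  V = 112 − 21 = 91
  Y = 106 + 6·91 = 652
Option 2 (V + 22):
  V = 112 + 22 = 134
  Y = 106 + 6·134 = 910
Y: 652 − 910 = -258

-258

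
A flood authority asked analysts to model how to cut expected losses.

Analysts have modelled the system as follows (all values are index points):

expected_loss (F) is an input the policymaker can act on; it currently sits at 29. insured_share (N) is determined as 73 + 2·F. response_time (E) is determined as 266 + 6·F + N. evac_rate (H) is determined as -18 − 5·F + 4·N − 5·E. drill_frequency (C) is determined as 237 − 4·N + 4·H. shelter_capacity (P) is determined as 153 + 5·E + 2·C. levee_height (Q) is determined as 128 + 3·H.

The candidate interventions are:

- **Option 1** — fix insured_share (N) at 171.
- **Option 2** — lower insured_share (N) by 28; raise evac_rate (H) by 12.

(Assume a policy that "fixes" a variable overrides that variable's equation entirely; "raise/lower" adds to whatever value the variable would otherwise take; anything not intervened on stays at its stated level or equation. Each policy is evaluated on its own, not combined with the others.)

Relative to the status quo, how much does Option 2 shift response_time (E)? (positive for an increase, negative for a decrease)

Baseline:
  F = 29
  N = 73 + 2·29 = 131
  E = 266 + 6·29 + 131 = 571
Option 2 (N − 28, H + 12):
  F = 29
  N = 73 + 2·29 (−28 from intervention) = 103
  E = 266 + 6·29 + 103 = 543
Change in E: 543 − 571 = -28

-28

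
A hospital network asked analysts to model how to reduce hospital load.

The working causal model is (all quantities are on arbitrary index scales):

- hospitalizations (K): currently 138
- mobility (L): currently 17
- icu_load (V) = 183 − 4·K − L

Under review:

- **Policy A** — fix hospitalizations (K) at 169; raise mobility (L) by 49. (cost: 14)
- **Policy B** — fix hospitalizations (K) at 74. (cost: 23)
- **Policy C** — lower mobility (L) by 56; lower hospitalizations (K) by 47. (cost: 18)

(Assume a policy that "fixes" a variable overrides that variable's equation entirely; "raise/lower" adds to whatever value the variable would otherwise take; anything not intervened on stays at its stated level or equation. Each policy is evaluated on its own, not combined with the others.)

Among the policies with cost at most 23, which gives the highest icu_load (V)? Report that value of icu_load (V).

-130

Policy A (K := 169, L + 49):
  K = 169
  L = 17 + 49 = 66
  V = 183 − 4·169 − 66 = -559
Policy B (K := 74):
  K = 74
  L = 17
  V = 183 − 4·74 − 17 = -130
Policy C (L − 56, K − 47):
  K = 138 − 47 = 91
  L = 17 − 56 = -39
  V = 183 − 4·91 − (-39) = -142
Comparing — Policy A: V=-559, Policy B: V=-130, Policy C: V=-142. Highest is -130 (Policy B).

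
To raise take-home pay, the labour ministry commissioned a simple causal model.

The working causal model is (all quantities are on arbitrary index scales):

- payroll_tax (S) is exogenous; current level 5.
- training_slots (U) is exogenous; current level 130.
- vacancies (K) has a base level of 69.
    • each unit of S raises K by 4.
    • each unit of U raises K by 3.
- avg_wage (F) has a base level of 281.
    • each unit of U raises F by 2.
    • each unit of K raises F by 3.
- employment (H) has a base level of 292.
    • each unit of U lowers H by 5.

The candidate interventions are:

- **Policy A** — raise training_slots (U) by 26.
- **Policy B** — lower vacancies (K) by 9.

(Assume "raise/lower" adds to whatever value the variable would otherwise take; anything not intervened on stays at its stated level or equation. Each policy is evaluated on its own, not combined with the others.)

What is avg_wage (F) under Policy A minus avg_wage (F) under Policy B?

313

Policy A (U + 26):
  S = 5
  U = 130 + 26 = 156
  K = 69 + 4·5 + 3·156 = 557
  F = 281 + 2·156 + 3·557 = 2264
Policy B (K − 9):
  S = 5
  U = 130
  K = 69 + 4·5 + 3·130 (−9 from intervention) = 470
  F = 281 + 2·130 + 3·470 = 1951
F: 2264 − 1951 = 313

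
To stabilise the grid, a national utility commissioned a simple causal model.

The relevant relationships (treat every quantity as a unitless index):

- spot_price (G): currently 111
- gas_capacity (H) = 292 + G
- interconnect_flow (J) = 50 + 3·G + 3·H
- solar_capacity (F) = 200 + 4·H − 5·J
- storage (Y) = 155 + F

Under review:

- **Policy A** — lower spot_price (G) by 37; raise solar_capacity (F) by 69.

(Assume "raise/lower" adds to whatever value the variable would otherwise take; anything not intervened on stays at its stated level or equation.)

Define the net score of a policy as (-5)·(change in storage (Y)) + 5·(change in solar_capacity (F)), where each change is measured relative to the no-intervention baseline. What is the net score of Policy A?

0

Baseline:
  G = 111
  H = 292 + 111 = 403
  J = 50 + 3·111 + 3·403 = 1592
  F = 200 + 4·403 − 5·1592 = -6148
  Y = 155 + (-6148) = -5993
Policy A (G − 37, F + 69):
  G = 111 − 37 = 74
  H = 292 + 74 = 366
  J = 50 + 3·74 + 3·366 = 1370
  F = 200 + 4·366 − 5·1370 (+69 from intervention) = -5117
  Y = 155 + (-5117) = -4962
ΔY = -4962 − (-5993) = 1031; ΔF = -5117 − (-6148) = 1031
Score = (-5)·1031 + 5·1031 = 0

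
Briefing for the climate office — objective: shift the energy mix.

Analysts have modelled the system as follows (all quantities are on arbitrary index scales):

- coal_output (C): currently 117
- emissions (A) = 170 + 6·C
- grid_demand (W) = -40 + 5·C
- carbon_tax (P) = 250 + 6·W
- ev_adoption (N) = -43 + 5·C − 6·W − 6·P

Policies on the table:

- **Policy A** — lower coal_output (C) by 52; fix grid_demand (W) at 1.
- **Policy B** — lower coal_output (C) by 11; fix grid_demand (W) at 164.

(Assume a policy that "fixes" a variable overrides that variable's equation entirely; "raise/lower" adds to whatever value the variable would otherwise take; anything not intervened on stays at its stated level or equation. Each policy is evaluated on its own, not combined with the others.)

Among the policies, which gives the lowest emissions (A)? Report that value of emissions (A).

Policy A (C − 52, W := 1):
  C = 117 − 52 = 65
  A = 170 + 6·65 = 560
Policy B (C − 11, W := 164):
  C = 117 − 11 = 106
  A = 170 + 6·106 = 806
Comparing — Policy A: A=560, Policy B: A=806. Lowest is 560 (Policy A).

560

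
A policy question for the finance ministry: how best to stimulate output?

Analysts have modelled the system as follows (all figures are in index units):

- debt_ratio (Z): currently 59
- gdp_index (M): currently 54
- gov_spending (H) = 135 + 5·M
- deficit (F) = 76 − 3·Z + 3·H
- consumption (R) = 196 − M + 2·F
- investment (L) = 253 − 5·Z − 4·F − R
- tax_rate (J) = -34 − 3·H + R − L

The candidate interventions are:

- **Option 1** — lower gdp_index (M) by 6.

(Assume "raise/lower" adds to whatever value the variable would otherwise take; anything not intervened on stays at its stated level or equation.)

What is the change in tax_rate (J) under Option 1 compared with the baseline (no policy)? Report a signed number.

Baseline:
  Z = 59
  M = 54
  H = 135 + 5·54 = 405
  F = 76 − 3·59 + 3·405 = 1114
  R = 196 − 54 + 2·1114 = 2370
  L = 253 − 5·59 − 4·1114 − 2370 = -6868
  J = -34 − 3·405 + 2370 − (-6868) = 7989
Option 1 (M − 6):
  Z = 59
  M = 54 − 6 = 48
  H = 135 + 5·48 = 375
  F = 76 − 3·59 + 3·375 = 1024
  R = 196 − 48 + 2·1024 = 2196
  L = 253 − 5·59 − 4·1024 − 2196 = -6334
  J = -34 − 3·375 + 2196 − (-6334) = 7371
Change in J: 7371 − 7989 = -618

-618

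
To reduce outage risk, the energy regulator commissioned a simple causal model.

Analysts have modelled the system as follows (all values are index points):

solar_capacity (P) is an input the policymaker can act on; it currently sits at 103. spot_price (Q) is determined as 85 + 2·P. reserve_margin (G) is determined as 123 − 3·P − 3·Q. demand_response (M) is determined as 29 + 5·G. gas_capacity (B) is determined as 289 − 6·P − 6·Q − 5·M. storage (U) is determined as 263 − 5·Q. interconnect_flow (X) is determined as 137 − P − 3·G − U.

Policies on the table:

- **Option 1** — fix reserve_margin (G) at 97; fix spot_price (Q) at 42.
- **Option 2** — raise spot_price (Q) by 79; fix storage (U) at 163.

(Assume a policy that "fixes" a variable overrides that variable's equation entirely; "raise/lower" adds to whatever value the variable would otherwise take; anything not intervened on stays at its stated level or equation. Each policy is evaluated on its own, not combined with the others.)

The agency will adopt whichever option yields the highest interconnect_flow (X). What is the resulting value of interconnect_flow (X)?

3759

Option 1 (G := 97, Q := 42):
  P = 103
  Q = 42
  G = 97
  U = 263 − 5·42 = 53
  X = 137 − 103 − 3·97 − 53 = -310
Option 2 (Q + 79, U := 163):
  P = 103
  Q = 85 + 2·103 (+79 from intervention) = 370
  G = 123 − 3·103 − 3·370 = -1296
  U = 163
  X = 137 − 103 − 3·(-1296) − 163 = 3759
Comparing — Option 1: X=-310, Option 2: X=3759. Highest is 3759 (Option 2).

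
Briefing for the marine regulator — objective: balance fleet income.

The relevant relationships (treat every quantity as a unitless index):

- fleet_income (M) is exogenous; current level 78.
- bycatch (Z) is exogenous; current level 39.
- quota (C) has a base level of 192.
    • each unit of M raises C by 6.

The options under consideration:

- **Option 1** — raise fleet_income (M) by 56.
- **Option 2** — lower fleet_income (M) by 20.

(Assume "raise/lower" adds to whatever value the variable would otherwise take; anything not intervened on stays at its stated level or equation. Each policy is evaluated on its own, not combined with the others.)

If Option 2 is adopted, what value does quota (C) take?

540

Option 2 (M − 20):
  M = 78 − 20 = 58
  C = 192 + 6·58 = 540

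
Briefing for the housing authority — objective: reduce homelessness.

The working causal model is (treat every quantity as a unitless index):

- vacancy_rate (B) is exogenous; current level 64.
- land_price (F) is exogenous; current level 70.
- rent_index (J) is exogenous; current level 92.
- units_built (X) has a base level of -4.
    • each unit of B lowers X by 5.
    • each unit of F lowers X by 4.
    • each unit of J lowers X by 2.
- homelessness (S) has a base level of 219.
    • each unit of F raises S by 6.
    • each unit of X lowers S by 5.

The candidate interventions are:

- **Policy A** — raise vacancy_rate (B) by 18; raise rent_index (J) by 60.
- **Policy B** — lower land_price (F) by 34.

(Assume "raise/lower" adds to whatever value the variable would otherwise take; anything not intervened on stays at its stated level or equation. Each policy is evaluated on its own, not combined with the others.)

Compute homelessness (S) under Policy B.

Policy B (F − 34):
  B = 64
  F = 70 − 34 = 36
  J = 92
  X = -4 − 5·64 − 4·36 − 2·92 = -652
  S = 219 + 6·36 − 5·(-652) = 3695

3695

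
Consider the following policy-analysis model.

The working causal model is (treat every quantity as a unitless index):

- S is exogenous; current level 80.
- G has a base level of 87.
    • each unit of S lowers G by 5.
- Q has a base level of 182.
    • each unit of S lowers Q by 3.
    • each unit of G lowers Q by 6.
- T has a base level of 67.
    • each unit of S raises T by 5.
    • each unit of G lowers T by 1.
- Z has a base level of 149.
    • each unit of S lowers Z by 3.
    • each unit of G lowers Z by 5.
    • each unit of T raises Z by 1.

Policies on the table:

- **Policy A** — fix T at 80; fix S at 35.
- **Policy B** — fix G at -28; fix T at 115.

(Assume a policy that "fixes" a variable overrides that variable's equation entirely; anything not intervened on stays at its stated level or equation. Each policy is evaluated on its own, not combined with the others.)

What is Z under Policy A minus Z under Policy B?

Policy A (T := 80, S := 35):
  S = 35
  G = 87 − 5·35 = -88
  T = 80
  Z = 149 − 3·35 − 5·(-88) + 80 = 564
Policy B (G := -28, T := 115):
  S = 80
  G = -28
  T = 115
  Z = 149 − 3·80 − 5·(-28) + 115 = 164
Z: 564 − 164 = 400

400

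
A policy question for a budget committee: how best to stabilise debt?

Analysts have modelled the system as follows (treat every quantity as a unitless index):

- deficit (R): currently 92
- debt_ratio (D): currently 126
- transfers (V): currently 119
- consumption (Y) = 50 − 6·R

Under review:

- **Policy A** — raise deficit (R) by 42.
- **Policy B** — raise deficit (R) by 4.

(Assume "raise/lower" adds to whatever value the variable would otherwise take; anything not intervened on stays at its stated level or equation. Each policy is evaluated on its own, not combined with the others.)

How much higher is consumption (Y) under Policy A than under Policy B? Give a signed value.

Policy A (R + 42):
  R = 92 + 42 = 134
  Y = 50 − 6·134 = -754
Policy B (R + 4):
  R = 92 + 4 = 96
  Y = 50 − 6·96 = -526
Y: -754 − (-526) = -228

-228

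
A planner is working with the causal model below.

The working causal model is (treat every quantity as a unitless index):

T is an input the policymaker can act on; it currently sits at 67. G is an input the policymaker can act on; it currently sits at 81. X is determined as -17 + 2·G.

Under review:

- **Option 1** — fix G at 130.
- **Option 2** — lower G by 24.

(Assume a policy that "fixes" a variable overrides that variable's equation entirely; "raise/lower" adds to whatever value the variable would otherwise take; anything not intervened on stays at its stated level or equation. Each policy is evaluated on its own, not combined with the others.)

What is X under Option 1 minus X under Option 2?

Option 1 (G := 130):
  G = 130
  X = -17 + 2·130 = 243
Option 2 (G − 24):
  G = 81 − 24 = 57
  X = -17 + 2·57 = 97
X: 243 − 97 = 146

146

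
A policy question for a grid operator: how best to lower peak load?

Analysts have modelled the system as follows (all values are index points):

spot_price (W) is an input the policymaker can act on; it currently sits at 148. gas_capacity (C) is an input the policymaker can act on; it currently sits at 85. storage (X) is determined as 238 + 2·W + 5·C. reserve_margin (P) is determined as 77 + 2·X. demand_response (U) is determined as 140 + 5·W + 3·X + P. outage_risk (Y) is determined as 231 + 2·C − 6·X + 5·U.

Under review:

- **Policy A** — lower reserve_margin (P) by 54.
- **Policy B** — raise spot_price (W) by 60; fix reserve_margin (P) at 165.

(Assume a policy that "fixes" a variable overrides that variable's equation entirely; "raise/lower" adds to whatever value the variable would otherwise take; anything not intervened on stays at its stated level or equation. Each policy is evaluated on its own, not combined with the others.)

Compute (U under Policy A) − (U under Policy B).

Policy A (P − 54):
  W = 148
  C = 85
  X = 238 + 2·148 + 5·85 = 959
  P = 77 + 2·959 (−54 from intervention) = 1941
  U = 140 + 5·148 + 3·959 + 1941 = 5698
Policy B (W + 60, P := 165):
  W = 148 + 60 = 208
  C = 85
  X = 238 + 2·208 + 5·85 = 1079
  P = 165
  U = 140 + 5·208 + 3·1079 + 165 = 4582
U: 5698 − 4582 = 1116

1116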